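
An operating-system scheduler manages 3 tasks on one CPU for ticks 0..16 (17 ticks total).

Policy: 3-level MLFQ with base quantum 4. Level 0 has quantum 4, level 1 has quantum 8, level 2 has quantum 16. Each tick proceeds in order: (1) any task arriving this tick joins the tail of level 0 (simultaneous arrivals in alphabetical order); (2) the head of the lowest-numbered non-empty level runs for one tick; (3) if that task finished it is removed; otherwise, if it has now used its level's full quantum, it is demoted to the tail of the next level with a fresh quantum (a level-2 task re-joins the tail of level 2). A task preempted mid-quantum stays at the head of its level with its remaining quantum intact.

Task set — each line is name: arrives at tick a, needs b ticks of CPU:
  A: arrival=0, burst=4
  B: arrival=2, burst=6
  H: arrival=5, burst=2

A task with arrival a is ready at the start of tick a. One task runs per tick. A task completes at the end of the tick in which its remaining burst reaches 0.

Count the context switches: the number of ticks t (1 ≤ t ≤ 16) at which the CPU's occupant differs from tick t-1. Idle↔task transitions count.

context switches = 4

t=0: L0/L1/L2 = A/-/- → run A
t=1: L0/L1/L2 = A/-/- → run A
t=2: L0/L1/L2 = AB/-/- → run A
t=3: L0/L1/L2 = AB/-/- → run A
t=4: L0/L1/L2 = B/-/- → run B
t=5: L0/L1/L2 = BH/-/- → run B
t=6: L0/L1/L2 = BH/-/- → run B
t=7: L0/L1/L2 = BH/-/- → run B
t=8: L0/L1/L2 = H/B/- → run H
t=9: L0/L1/L2 = H/B/- → run H
t=10: L0/L1/L2 = -/B/- → run B
t=11: L0/L1/L2 = -/B/- → run B
t=12: (idle)
t=13: (idle)
t=14: (idle)
t=15: (idle)
t=16: (idle)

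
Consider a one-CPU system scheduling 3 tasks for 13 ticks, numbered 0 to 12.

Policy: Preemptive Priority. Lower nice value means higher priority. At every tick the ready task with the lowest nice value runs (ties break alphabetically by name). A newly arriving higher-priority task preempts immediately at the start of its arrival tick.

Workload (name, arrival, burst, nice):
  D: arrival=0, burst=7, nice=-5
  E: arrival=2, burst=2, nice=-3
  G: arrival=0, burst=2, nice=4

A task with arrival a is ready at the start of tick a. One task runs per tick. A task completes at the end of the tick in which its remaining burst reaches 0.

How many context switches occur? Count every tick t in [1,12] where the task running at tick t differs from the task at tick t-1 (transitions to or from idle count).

t=0: ready={D,G} → run D
t=1: ready={D,G} → run D
t=2: ready={D,E,G} → run D
t=3: ready={D,E,G} → run D
t=4: ready={D,E,G} → run D
t=5: ready={D,E,G} → run D
t=6: ready={D,E,G} → run D
t=7: ready={E,G} → run E
t=8: ready={E,G} → run E
t=9: ready={G} → run G
t=10: ready={G} → run G
t=11: (idle)
t=12: (idle)

context switches = 3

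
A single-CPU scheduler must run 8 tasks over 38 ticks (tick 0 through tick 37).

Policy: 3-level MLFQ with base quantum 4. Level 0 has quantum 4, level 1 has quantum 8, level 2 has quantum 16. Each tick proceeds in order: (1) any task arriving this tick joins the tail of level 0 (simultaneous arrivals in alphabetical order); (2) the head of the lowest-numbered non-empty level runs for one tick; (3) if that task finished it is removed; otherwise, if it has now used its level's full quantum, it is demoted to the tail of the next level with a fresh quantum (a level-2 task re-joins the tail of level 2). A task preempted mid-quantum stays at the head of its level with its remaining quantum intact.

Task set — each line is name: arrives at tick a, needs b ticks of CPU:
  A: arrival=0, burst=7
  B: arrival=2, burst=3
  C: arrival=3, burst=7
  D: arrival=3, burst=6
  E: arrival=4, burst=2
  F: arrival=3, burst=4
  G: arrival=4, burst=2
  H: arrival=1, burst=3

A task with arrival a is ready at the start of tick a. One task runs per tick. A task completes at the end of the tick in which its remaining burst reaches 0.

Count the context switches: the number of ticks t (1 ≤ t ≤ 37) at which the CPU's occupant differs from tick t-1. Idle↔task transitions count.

context switches = 11

t=0: L0/L1/L2 = A/-/- → run A
t=1: L0/L1/L2 = AH/-/- → run A
t=2: L0/L1/L2 = AHB/-/- → run A
t=3: L0/L1/L2 = AHBCDF/-/- → run A
t=4: L0/L1/L2 = HBCDFEG/A/- → run H
t=5: L0/L1/L2 = HBCDFEG/A/- → run H
t=6: L0/L1/L2 = HBCDFEG/A/- → run H
t=7: L0/L1/L2 = BCDFEG/A/- → run B
t=8: L0/L1/L2 = BCDFEG/A/- → run B
t=9: L0/L1/L2 = BCDFEG/A/- → run B
t=10: L0/L1/L2 = CDFEG/A/- → run C
t=11: L0/L1/L2 = CDFEG/A/- → run C
t=12: L0/L1/L2 = CDFEG/A/- → run C
t=13: L0/L1/L2 = CDFEG/A/- → run C
t=14: L0/L1/L2 = DFEG/AC/- → run D
t=15: L0/L1/L2 = DFEG/AC/- → run D
t=16: L0/L1/L2 = DFEG/AC/- → run D
t=17: L0/L1/L2 = DFEG/AC/- → run D
t=18: L0/L1/L2 = FEG/ACD/- → run F
t=19: L0/L1/L2 = FEG/ACD/- → run F
t=20: L0/L1/L2 = FEG/ACD/- → run F
t=21: L0/L1/L2 = FEG/ACD/- → run F
t=22: L0/L1/L2 = EG/ACD/- → run E
t=23: L0/L1/L2 = EG/ACD/- → run E
t=24: L0/L1/L2 = G/ACD/- → run G
t=25: L0/L1/L2 = G/ACD/- → run G
t=26: L0/L1/L2 = -/ACD/- → run A
t=27: L0/L1/L2 = -/ACD/- → run A
t=28: L0/L1/L2 = -/ACD/- → run A
t=29: L0/L1/L2 = -/CD/- → run C
t=30: L0/L1/L2 = -/CD/- → run C
t=31: L0/L1/L2 = -/CD/- → run C
t=32: L0/L1/L2 = -/D/- → run D
t=33: L0/L1/L2 = -/D/- → run D
t=34: (idle)
t=35: (idle)
t=36: (idle)
t=37: (idle)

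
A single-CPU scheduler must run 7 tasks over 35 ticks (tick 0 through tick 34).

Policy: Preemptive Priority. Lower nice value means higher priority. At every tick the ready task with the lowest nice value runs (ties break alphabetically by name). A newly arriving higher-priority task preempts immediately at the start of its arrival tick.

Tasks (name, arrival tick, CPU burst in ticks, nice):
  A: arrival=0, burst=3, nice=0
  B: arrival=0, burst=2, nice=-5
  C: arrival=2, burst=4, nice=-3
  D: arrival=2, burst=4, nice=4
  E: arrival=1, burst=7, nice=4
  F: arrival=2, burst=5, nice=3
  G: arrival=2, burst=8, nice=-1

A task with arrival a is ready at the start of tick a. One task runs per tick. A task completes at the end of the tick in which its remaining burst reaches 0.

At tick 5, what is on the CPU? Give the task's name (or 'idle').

running at tick 5 = C

t=0: ready={A,B} → run B
t=1: ready={A,B,E} → run B
t=2: ready={A,C,D,E,F,G} → run C
t=3: ready={A,C,D,E,F,G} → run C
t=4: ready={A,C,D,E,F,G} → run C
t=5: ready={A,C,D,E,F,G} → run C
t=6: ready={A,D,E,F,G} → run G
t=7: ready={A,D,E,F,G} → run G
t=8: ready={A,D,E,F,G} → run G
t=9: ready={A,D,E,F,G} → run G
t=10: ready={A,D,E,F,G} → run G
t=11: ready={A,D,E,F,G} → run G
t=12: ready={A,D,E,F,G} → run G
t=13: ready={A,D,E,F,G} → run G
t=14: ready={A,D,E,F} → run A
t=15: ready={A,D,E,F} → run A
t=16: ready={A,D,E,F} → run A
t=17: ready={D,E,F} → run F
t=18: ready={D,E,F} → run F
t=19: ready={D,E,F} → run F
t=20: ready={D,E,F} → run F
t=21: ready={D,E,F} → run F
t=22: ready={D,E} → run D
t=23: ready={D,E} → run D
t=24: ready={D,E} → run D
t=25: ready={D,E} → run D
t=26: ready={E} → run E
t=27: ready={E} → run E
t=28: ready={E} → run E
t=29: ready={E} → run E
t=30: ready={E} → run E
t=31: ready={E} → run E
t=32: ready={E} → run E
t=33: (idle)
t=34: (idle)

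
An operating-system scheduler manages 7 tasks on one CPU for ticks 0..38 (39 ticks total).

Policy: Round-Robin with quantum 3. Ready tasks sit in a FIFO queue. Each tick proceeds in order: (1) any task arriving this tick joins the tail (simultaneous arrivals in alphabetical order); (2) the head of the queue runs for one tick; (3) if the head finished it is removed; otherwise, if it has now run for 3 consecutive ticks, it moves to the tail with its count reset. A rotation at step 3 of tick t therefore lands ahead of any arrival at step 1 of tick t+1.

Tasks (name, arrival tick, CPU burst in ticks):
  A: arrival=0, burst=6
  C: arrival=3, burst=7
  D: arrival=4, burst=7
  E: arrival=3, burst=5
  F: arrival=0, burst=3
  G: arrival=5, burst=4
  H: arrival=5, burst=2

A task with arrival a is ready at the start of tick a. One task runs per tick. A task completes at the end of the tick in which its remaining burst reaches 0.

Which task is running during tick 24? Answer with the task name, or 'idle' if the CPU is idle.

running at tick 24 = C

t=0: queue=[A,F] q_used=0 → run A
t=1: queue=[A,F] q_used=1 → run A
t=2: queue=[A,F] q_used=2 → run A
t=3: queue=[F,A,C,E] q_used=0 → run F
t=4: queue=[F,A,C,E,D] q_used=1 → run F
t=5: queue=[F,A,C,E,D,G,H] q_used=2 → run F
t=6: queue=[A,C,E,D,G,H] q_used=0 → run A
t=7: queue=[A,C,E,D,G,H] q_used=1 → run A
t=8: queue=[A,C,E,D,G,H] q_used=2 → run A
t=9: queue=[C,E,D,G,H] q_used=0 → run C
t=10: queue=[C,E,D,G,H] q_used=1 → run C
t=11: queue=[C,E,D,G,H] q_used=2 → run C
t=12: queue=[E,D,G,H,C] q_used=0 → run E
t=13: queue=[E,D,G,H,C] q_used=1 → run E
t=14: queue=[E,D,G,H,C] q_used=2 → run E
t=15: queue=[D,G,H,C,E] q_used=0 → run D
t=16: queue=[D,G,H,C,E] q_used=1 → run D
t=17: queue=[D,G,H,C,E] q_used=2 → run D
t=18: queue=[G,H,C,E,D] q_used=0 → run G
t=19: queue=[G,H,C,E,D] q_used=1 → run G
t=20: queue=[G,H,C,E,D] q_used=2 → run G
t=21: queue=[H,C,E,D,G] q_used=0 → run H
t=22: queue=[H,C,E,D,G] q_used=1 → run H
t=23: queue=[C,E,D,G] q_used=0 → run C
t=24: queue=[C,E,D,G] q_used=1 → run C
t=25: queue=[C,E,D,G] q_used=2 → run C
t=26: queue=[E,D,G,C] q_used=0 → run E
t=27: queue=[E,D,G,C] q_used=1 → run E
t=28: queue=[D,G,C] q_used=0 → run D
t=29: queue=[D,G,C] q_used=1 → run D
t=30: queue=[D,G,C] q_used=2 → run D
t=31: queue=[G,C,D] q_used=0 → run G
t=32: queue=[C,D] q_used=0 → run C
t=33: queue=[D] q_used=0 → run D
t=34: (idle)
t=35: (idle)
t=36: (idle)
t=37: (idle)
t=38: (idle)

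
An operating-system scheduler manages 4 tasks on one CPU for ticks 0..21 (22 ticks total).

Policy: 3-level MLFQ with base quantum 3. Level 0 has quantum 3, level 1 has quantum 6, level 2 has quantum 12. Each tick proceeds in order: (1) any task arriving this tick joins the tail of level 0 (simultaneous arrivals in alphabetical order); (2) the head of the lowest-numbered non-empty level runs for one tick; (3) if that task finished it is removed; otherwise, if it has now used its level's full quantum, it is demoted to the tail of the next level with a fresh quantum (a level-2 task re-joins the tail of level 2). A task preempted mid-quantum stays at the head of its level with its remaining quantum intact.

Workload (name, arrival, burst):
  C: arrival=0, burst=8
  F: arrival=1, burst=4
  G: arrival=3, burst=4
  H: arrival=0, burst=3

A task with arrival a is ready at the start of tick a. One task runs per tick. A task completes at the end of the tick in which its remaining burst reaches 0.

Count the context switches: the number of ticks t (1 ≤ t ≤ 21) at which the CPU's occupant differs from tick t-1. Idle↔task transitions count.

t=0: L0/L1/L2 = CH/-/- → run C
t=1: L0/L1/L2 = CHF/-/- → run C
t=2: L0/L1/L2 = CHF/-/- → run C
t=3: L0/L1/L2 = HFG/C/- → run H
t=4: L0/L1/L2 = HFG/C/- → run H
t=5: L0/L1/L2 = HFG/C/- → run H
t=6: L0/L1/L2 = FG/C/- → run F
t=7: L0/L1/L2 = FG/C/- → run F
t=8: L0/L1/L2 = FG/C/- → run F
t=9: L0/L1/L2 = G/CF/- → run G
t=10: L0/L1/L2 = G/CF/- → run G
t=11: L0/L1/L2 = G/CF/- → run G
t=12: L0/L1/L2 = -/CFG/- → run C
t=13: L0/L1/L2 = -/CFG/- → run C
t=14: L0/L1/L2 = -/CFG/- → run C
t=15: L0/L1/L2 = -/CFG/- → run C
t=16: L0/L1/L2 = -/CFG/- → run C
t=17: L0/L1/L2 = -/FG/- → run F
t=18: L0/L1/L2 = -/G/- → run G
t=19: (idle)
t=20: (idle)
t=21: (idle)

context switches = 7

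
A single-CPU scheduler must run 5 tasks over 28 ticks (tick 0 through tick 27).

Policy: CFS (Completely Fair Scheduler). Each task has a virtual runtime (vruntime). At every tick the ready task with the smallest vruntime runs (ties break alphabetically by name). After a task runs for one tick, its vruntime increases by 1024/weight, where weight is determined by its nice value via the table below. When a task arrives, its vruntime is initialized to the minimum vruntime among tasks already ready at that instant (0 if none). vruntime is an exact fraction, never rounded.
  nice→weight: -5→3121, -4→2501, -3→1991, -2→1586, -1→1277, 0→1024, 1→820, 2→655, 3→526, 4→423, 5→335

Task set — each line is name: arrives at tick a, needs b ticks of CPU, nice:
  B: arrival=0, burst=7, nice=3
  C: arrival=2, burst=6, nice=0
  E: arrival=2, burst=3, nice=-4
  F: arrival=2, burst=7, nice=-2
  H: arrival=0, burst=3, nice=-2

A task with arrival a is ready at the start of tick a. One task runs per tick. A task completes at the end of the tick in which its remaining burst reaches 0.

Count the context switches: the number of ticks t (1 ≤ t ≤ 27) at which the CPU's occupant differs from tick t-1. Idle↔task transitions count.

t=0: vr[B=0 H=0] → run B
t=1: vr[B=512/263 H=0] → run H
t=2: vr[B=512/263 C=512/793 E=512/793 F=512/793 H=512/793] → run C
t=3: vr[B=512/263 C=1305/793 E=512/793 F=512/793 H=512/793] → run E
t=4: vr[B=512/263 C=1305/793 E=34304/32513 F=512/793 H=512/793] → run F
t=5: vr[B=512/263 C=1305/793 E=34304/32513 F=1024/793 H=512/793] → run H
t=6: vr[B=512/263 C=1305/793 E=34304/32513 F=1024/793 H=1024/793] → run E
t=7: vr[B=512/263 C=1305/793 E=47616/32513 F=1024/793 H=1024/793] → run F
t=8: vr[B=512/263 C=1305/793 E=47616/32513 F=1536/793 H=1024/793] → run H
t=9: vr[B=512/263 C=1305/793 E=47616/32513 F=1536/793] → run E
t=10: vr[B=512/263 C=1305/793 F=1536/793] → run C
t=11: vr[B=512/263 C=2098/793 F=1536/793] → run F
t=12: vr[B=512/263 C=2098/793 F=2048/793] → run B
t=13: vr[B=1024/263 C=2098/793 F=2048/793] → run F
t=14: vr[B=1024/263 C=2098/793 F=2560/793] → run C
t=15: vr[B=1024/263 C=2891/793 F=2560/793] → run F
t=16: vr[B=1024/263 C=2891/793 F=3072/793] → run C
t=17: vr[B=1024/263 C=3684/793 F=3072/793] → run F
t=18: vr[B=1024/263 C=3684/793 F=3584/793] → run B
t=19: vr[B=1536/263 C=3684/793 F=3584/793] → run F
t=20: vr[B=1536/263 C=3684/793] → run C
t=21: vr[B=1536/263 C=4477/793] → run C
t=22: vr[B=1536/263] → run B
t=23: vr[B=2048/263] → run B
t=24: vr[B=2560/263] → run B
t=25: vr[B=3072/263] → run B
t=26: (idle)
t=27: (idle)

context switches = 22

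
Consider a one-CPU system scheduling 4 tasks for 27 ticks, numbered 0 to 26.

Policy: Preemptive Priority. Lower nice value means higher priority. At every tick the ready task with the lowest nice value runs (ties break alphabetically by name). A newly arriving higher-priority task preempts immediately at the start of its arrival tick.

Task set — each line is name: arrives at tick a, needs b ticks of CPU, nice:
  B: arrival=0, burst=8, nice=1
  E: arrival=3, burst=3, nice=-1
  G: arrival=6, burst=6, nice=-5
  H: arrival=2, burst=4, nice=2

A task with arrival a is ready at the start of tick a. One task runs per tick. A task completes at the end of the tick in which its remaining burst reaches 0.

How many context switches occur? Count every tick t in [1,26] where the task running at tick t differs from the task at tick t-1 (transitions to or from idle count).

t=0: ready={B} → run B
t=1: ready={B} → run B
t=2: ready={B,H} → run B
t=3: ready={B,E,H} → run E
t=4: ready={B,E,H} → run E
t=5: ready={B,E,H} → run E
t=6: ready={B,G,H} → run G
t=7: ready={B,G,H} → run G
t=8: ready={B,G,H} → run G
t=9: ready={B,G,H} → run G
t=10: ready={B,G,H} → run G
t=11: ready={B,G,H} → run G
t=12: ready={B,H} → run B
t=13: ready={B,H} → run B
t=14: ready={B,H} → run B
t=15: ready={B,H} → run B
t=16: ready={B,H} → run B
t=17: ready={H} → run H
t=18: ready={H} → run H
t=19: ready={H} → run H
t=20: ready={H} → run H
t=21: (idle)
t=22: (idle)
t=23: (idle)
t=24: (idle)
t=25: (idle)
t=26: (idle)

context switches = 5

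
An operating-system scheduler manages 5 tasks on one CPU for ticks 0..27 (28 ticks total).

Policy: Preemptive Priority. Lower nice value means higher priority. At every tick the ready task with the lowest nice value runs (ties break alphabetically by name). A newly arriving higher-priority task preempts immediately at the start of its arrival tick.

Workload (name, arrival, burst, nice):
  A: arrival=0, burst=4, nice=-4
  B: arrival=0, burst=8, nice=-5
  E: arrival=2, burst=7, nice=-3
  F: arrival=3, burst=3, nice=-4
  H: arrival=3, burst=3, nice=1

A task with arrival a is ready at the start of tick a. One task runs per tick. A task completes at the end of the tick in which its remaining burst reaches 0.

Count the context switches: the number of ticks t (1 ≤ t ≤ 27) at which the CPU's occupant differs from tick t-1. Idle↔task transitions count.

context switches = 5

t=0: ready={A,B} → run B
t=1: ready={A,B} → run B
t=2: ready={A,B,E} → run B
t=3: ready={A,B,E,F,H} → run B
t=4: ready={A,B,E,F,H} → run B
t=5: ready={A,B,E,F,H} → run B
t=6: ready={A,B,E,F,H} → run B
t=7: ready={A,B,E,F,H} → run B
t=8: ready={A,E,F,H} → run A
t=9: ready={A,E,F,H} → run A
t=10: ready={A,E,F,H} → run A
t=11: ready={A,E,F,H} → run A
t=12: ready={E,F,H} → run F
t=13: ready={E,F,H} → run F
t=14: ready={E,F,H} → run F
t=15: ready={E,H} → run E
t=16: ready={E,H} → run E
t=17: ready={E,H} → run E
t=18: ready={E,H} → run E
t=19: ready={E,H} → run E
t=20: ready={E,H} → run E
t=21: ready={E,H} → run E
t=22: ready={H} → run H
t=23: ready={H} → run H
t=24: ready={H} → run H
t=25: (idle)
t=26: (idle)
t=27: (idle)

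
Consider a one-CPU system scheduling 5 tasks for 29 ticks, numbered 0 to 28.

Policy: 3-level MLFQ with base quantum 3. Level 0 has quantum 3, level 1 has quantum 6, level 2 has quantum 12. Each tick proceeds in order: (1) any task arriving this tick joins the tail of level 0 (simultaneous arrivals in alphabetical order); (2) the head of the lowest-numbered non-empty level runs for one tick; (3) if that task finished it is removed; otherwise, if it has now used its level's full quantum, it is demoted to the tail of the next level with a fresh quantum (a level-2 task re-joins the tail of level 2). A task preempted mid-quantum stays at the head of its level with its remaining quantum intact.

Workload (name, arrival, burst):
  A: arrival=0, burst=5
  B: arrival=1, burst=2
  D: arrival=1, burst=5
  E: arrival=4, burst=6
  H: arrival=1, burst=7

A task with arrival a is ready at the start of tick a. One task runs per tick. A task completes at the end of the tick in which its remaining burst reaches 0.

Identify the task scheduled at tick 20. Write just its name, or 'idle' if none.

running at tick 20 = H

t=0: L0/L1/L2 = A/-/- → run A
t=1: L0/L1/L2 = ABDH/-/- → run A
t=2: L0/L1/L2 = ABDH/-/- → run A
t=3: L0/L1/L2 = BDH/A/- → run B
t=4: L0/L1/L2 = BDHE/A/- → run B
t=5: L0/L1/L2 = DHE/A/- → run D
t=6: L0/L1/L2 = DHE/A/- → run D
t=7: L0/L1/L2 = DHE/A/- → run D
t=8: L0/L1/L2 = HE/AD/- → run H
t=9: L0/L1/L2 = HE/AD/- → run H
t=10: L0/L1/L2 = HE/AD/- → run H
t=11: L0/L1/L2 = E/ADH/- → run E
t=12: L0/L1/L2 = E/ADH/- → run E
t=13: L0/L1/L2 = E/ADH/- → run E
t=14: L0/L1/L2 = -/ADHE/- → run A
t=15: L0/L1/L2 = -/ADHE/- → run A
t=16: L0/L1/L2 = -/DHE/- → run D
t=17: L0/L1/L2 = -/DHE/- → run D
t=18: L0/L1/L2 = -/HE/- → run H
t=19: L0/L1/L2 = -/HE/- → run H
t=20: L0/L1/L2 = -/HE/- → run H
t=21: L0/L1/L2 = -/HE/- → run H
t=22: L0/L1/L2 = -/E/- → run E
t=23: L0/L1/L2 = -/E/- → run E
t=24: L0/L1/L2 = -/E/- → run E
t=25: (idle)
t=26: (idle)
t=27: (idle)
t=28: (idle)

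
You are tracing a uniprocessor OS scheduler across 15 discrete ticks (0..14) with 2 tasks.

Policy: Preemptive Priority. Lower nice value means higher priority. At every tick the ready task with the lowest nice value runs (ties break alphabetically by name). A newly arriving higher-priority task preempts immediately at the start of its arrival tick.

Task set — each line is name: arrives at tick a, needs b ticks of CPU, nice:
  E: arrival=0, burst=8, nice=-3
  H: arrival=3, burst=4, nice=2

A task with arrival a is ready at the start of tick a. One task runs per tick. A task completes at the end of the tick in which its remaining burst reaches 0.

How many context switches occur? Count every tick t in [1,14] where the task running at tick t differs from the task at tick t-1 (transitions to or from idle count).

context switches = 2

t=0: ready={E} → run E
t=1: ready={E} → run E
t=2: ready={E} → run E
t=3: ready={E,H} → run E
t=4: ready={E,H} → run E
t=5: ready={E,H} → run E
t=6: ready={E,H} → run E
t=7: ready={E,H} → run E
t=8: ready={H} → run H
t=9: ready={H} → run H
t=10: ready={H} → run H
t=11: ready={H} → run H
t=12: (idle)
t=13: (idle)
t=14: (idle)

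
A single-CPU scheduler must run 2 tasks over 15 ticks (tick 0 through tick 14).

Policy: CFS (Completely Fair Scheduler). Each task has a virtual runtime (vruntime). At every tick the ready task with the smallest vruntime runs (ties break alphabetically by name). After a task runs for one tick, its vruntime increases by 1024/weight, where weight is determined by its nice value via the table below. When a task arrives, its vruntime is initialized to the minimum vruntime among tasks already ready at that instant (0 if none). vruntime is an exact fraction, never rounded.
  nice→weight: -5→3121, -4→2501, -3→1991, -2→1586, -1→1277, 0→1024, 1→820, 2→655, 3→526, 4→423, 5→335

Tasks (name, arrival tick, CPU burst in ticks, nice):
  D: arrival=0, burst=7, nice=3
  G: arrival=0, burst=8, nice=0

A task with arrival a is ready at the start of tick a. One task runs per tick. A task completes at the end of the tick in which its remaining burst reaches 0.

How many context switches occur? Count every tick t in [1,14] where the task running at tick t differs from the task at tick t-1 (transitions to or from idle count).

context switches = 8

t=0: vr[D=0 G=0] → run D
t=1: vr[D=512/263 G=0] → run G
t=2: vr[D=512/263 G=1] → run G
t=3: vr[D=512/263 G=2] → run D
t=4: vr[D=1024/263 G=2] → run G
t=5: vr[D=1024/263 G=3] → run G
t=6: vr[D=1024/263 G=4] → run D
t=7: vr[D=1536/263 G=4] → run G
t=8: vr[D=1536/263 G=5] → run G
t=9: vr[D=1536/263 G=6] → run D
t=10: vr[D=2048/263 G=6] → run G
t=11: vr[D=2048/263 G=7] → run G
t=12: vr[D=2048/263] → run D
t=13: vr[D=2560/263] → run D
t=14: vr[D=3072/263] → run D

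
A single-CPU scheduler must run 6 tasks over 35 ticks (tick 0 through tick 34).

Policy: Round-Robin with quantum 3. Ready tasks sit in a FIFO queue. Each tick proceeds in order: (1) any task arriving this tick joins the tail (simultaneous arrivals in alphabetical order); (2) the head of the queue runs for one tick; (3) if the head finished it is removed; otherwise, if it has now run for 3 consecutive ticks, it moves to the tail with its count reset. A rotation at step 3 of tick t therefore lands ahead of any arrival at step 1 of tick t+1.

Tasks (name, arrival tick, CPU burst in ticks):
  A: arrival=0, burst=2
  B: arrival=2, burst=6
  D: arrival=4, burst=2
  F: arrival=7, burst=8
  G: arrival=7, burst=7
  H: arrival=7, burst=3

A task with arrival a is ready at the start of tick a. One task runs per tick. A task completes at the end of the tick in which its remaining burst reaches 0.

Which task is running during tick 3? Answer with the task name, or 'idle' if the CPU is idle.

running at tick 3 = B

t=0: queue=[A] q_used=0 → run A
t=1: queue=[A] q_used=1 → run A
t=2: queue=[B] q_used=0 → run B
t=3: queue=[B] q_used=1 → run B
t=4: queue=[B,D] q_used=2 → run B
t=5: queue=[D,B] q_used=0 → run D
t=6: queue=[D,B] q_used=1 → run D
t=7: queue=[B,F,G,H] q_used=0 → run B
t=8: queue=[B,F,G,H] q_used=1 → run B
t=9: queue=[B,F,G,H] q_used=2 → run B
t=10: queue=[F,G,H] q_used=0 → run F
t=11: queue=[F,G,H] q_used=1 → run F
t=12: queue=[F,G,H] q_used=2 → run F
t=13: queue=[G,H,F] q_used=0 → run G
t=14: queue=[G,H,F] q_used=1 → run G
t=15: queue=[G,H,F] q_used=2 → run G
t=16: queue=[H,F,G] q_used=0 → run H
t=17: queue=[H,F,G] q_used=1 → run H
t=18: queue=[H,F,G] q_used=2 → run H
t=19: queue=[F,G] q_used=0 → run F
t=20: queue=[F,G] q_used=1 → run F
t=21: queue=[F,G] q_used=2 → run F
t=22: queue=[G,F] q_used=0 → run G
t=23: queue=[G,F] q_used=1 → run G
t=24: queue=[G,F] q_used=2 → run G
t=25: queue=[F,G] q_used=0 → run F
t=26: queue=[F,G] q_used=1 → run F
t=27: queue=[G] q_used=0 → run G
t=28: (idle)
t=29: (idle)
t=30: (idle)
t=31: (idle)
t=32: (idle)
t=33: (idle)
t=34: (idle)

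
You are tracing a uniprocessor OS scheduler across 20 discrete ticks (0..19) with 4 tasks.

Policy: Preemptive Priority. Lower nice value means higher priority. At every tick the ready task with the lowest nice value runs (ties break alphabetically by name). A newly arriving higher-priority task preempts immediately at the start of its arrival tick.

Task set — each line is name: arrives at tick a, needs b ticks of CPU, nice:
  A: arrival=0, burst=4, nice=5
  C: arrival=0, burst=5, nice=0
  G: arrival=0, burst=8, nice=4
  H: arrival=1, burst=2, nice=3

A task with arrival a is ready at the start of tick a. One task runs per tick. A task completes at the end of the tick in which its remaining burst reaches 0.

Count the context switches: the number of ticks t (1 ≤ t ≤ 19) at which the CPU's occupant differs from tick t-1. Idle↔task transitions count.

t=0: ready={A,C,G} → run C
t=1: ready={A,C,G,H} → run C
t=2: ready={A,C,G,H} → run C
t=3: ready={A,C,G,H} → run C
t=4: ready={A,C,G,H} → run C
t=5: ready={A,G,H} → run H
t=6: ready={A,G,H} → run H
t=7: ready={A,G} → run G
t=8: ready={A,G} → run G
t=9: ready={A,G} → run G
t=10: ready={A,G} → run G
t=11: ready={A,G} → run G
t=12: ready={A,G} → run G
t=13: ready={A,G} → run G
t=14: ready={A,G} → run G
t=15: ready={A} → run A
t=16: ready={A} → run A
t=17: ready={A} → run A
t=18: ready={A} → run A
t=19: (idle)

context switches = 4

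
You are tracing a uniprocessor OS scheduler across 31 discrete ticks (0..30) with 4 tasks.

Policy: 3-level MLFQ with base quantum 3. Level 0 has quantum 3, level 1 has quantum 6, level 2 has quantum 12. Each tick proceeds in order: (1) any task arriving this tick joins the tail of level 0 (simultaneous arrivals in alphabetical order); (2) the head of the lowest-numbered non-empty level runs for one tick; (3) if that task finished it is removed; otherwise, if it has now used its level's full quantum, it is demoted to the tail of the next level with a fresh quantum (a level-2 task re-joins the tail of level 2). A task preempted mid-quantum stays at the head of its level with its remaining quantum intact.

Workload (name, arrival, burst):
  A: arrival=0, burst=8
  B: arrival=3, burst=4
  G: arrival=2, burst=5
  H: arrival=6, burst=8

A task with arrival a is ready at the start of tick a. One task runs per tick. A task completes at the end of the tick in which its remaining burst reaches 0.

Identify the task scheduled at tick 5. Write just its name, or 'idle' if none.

t=0: L0/L1/L2 = A/-/- → run A
t=1: L0/L1/L2 = A/-/- → run A
t=2: L0/L1/L2 = AG/-/- → run A
t=3: L0/L1/L2 = GB/A/- → run G
t=4: L0/L1/L2 = GB/A/- → run G
t=5: L0/L1/L2 = GB/A/- → run G
t=6: L0/L1/L2 = BH/AG/- → run B
t=7: L0/L1/L2 = BH/AG/- → run B
t=8: L0/L1/L2 = BH/AG/- → run B
t=9: L0/L1/L2 = H/AGB/- → run H
t=10: L0/L1/L2 = H/AGB/- → run H
t=11: L0/L1/L2 = H/AGB/- → run H
t=12: L0/L1/L2 = -/AGBH/- → run A
t=13: L0/L1/L2 = -/AGBH/- → run A
t=14: L0/L1/L2 = -/AGBH/- → run A
t=15: L0/L1/L2 = -/AGBH/- → run A
t=16: L0/L1/L2 = -/AGBH/- → run A
t=17: L0/L1/L2 = -/GBH/- → run G
t=18: L0/L1/L2 = -/GBH/- → run G
t=19: L0/L1/L2 = -/BH/- → run B
t=20: L0/L1/L2 = -/H/- → run H
t=21: L0/L1/L2 = -/H/- → run H
t=22: L0/L1/L2 = -/H/- → run H
t=23: L0/L1/L2 = -/H/- → run H
t=24: L0/L1/L2 = -/H/- → run H
t=25: (idle)
t=26: (idle)
t=27: (idle)
t=28: (idle)
t=29: (idle)
t=30: (idle)

running at tick 5 = G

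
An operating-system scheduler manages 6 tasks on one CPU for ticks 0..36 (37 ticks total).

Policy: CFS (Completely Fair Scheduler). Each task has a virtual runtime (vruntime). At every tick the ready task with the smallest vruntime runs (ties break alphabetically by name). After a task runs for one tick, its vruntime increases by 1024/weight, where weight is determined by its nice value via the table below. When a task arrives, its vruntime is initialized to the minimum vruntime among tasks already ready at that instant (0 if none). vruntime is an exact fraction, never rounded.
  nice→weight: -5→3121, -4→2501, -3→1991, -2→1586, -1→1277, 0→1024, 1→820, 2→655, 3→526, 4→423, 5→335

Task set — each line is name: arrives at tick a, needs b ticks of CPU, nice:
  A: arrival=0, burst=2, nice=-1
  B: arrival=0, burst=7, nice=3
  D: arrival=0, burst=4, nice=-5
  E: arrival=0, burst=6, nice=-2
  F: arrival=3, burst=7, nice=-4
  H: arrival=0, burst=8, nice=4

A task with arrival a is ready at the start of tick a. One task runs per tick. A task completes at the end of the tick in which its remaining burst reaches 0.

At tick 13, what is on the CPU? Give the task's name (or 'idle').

t=0: vr[A=0 B=0 D=0 E=0 H=0] → run A
t=1: vr[A=1024/1277 B=0 D=0 E=0 H=0] → run B
t=2: vr[A=1024/1277 B=512/263 D=0 E=0 H=0] → run D
t=3: vr[A=1024/1277 B=512/263 D=1024/3121 E=0 F=0 H=0] → run E
t=4: vr[A=1024/1277 B=512/263 D=1024/3121 E=512/793 F=0 H=0] → run F
t=5: vr[A=1024/1277 B=512/263 D=1024/3121 E=512/793 F=1024/2501 H=0] → run H
t=6: vr[A=1024/1277 B=512/263 D=1024/3121 E=512/793 F=1024/2501 H=1024/423] → run D
t=7: vr[A=1024/1277 B=512/263 D=2048/3121 E=512/793 F=1024/2501 H=1024/423] → run F
t=8: vr[A=1024/1277 B=512/263 D=2048/3121 E=512/793 F=2048/2501 H=1024/423] → run E
t=9: vr[A=1024/1277 B=512/263 D=2048/3121 E=1024/793 F=2048/2501 H=1024/423] → run D
t=10: vr[A=1024/1277 B=512/263 D=3072/3121 E=1024/793 F=2048/2501 H=1024/423] → run A
t=11: vr[B=512/263 D=3072/3121 E=1024/793 F=2048/2501 H=1024/423] → run F
t=12: vr[B=512/263 D=3072/3121 E=1024/793 F=3072/2501 H=1024/423] → run D
t=13: vr[B=512/263 E=1024/793 F=3072/2501 H=1024/423] → run F
t=14: vr[B=512/263 E=1024/793 F=4096/2501 H=1024/423] → run E
t=15: vr[B=512/263 E=1536/793 F=4096/2501 H=1024/423] → run F
t=16: vr[B=512/263 E=1536/793 F=5120/2501 H=1024/423] → run E
t=17: vr[B=512/263 E=2048/793 F=5120/2501 H=1024/423] → run B
t=18: vr[B=1024/263 E=2048/793 F=5120/2501 H=1024/423] → run F
t=19: vr[B=1024/263 E=2048/793 F=6144/2501 H=1024/423] → run H
t=20: vr[B=1024/263 E=2048/793 F=6144/2501 H=2048/423] → run F
t=21: vr[B=1024/263 E=2048/793 H=2048/423] → run E
t=22: vr[B=1024/263 E=2560/793 H=2048/423] → run E
t=23: vr[B=1024/263 H=2048/423] → run B
t=24: vr[B=1536/263 H=2048/423] → run H
t=25: vr[B=1536/263 H=1024/141] → run B
t=26: vr[B=2048/263 H=1024/141] → run H
t=27: vr[B=2048/263 H=4096/423] → run B
t=28: vr[B=2560/263 H=4096/423] → run H
t=29: vr[B=2560/263 H=5120/423] → run B
t=30: vr[B=3072/263 H=5120/423] → run B
t=31: vr[H=5120/423] → run H
t=32: vr[H=2048/141] → run H
t=33: vr[H=7168/423] → run H
t=34: (idle)
t=35: (idle)
t=36: (idle)

running at tick 13 = F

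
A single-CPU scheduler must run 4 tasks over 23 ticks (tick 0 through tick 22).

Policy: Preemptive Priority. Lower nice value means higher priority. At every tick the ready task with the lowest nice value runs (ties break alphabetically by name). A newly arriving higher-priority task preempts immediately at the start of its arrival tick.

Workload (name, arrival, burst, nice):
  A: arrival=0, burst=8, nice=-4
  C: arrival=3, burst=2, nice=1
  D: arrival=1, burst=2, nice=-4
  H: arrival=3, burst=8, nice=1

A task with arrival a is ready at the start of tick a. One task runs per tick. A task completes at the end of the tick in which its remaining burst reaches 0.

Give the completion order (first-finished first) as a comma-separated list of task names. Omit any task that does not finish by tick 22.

completion order = A, D, C, H

t=0: ready={A} → run A
t=1: ready={A,D} → run A
t=2: ready={A,D} → run A
t=3: ready={A,C,D,H} → run A
t=4: ready={A,C,D,H} → run A
t=5: ready={A,C,D,H} → run A
t=6: ready={A,C,D,H} → run A
t=7: ready={A,C,D,H} → run A
t=8: ready={C,D,H} → run D
t=9: ready={C,D,H} → run D
t=10: ready={C,H} → run C
t=11: ready={C,H} → run C
t=12: ready={H} → run H
t=13: ready={H} → run H
t=14: ready={H} → run H
t=15: ready={H} → run H
t=16: ready={H} → run H
t=17: ready={H} → run H
t=18: ready={H} → run H
t=19: ready={H} → run H
t=20: (idle)
t=21: (idle)
t=22: (idle)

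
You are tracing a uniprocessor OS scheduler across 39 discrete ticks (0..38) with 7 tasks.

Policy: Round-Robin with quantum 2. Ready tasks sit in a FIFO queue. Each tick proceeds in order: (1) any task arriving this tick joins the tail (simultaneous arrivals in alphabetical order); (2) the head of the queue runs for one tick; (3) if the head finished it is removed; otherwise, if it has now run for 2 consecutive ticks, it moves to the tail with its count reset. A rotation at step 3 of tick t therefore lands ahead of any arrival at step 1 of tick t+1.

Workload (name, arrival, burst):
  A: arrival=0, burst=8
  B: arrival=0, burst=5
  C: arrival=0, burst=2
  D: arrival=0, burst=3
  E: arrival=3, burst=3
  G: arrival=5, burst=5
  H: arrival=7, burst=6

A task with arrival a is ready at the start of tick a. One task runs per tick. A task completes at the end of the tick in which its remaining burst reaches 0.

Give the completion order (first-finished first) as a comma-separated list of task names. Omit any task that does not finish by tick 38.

t=0: queue=[A,B,C,D] q_used=0 → run A
t=1: queue=[A,B,C,D] q_used=1 → run A
t=2: queue=[B,C,D,A] q_used=0 → run B
t=3: queue=[B,C,D,A,E] q_used=1 → run B
t=4: queue=[C,D,A,E,B] q_used=0 → run C
t=5: queue=[C,D,A,E,B,G] q_used=1 → run C
t=6: queue=[D,A,E,B,G] q_used=0 → run D
t=7: queue=[D,A,E,B,G,H] q_used=1 → run D
t=8: queue=[A,E,B,G,H,D] q_used=0 → run A
t=9: queue=[A,E,B,G,H,D] q_used=1 → run A
t=10: queue=[E,B,G,H,D,A] q_used=0 → run E
t=11: queue=[E,B,G,H,D,A] q_used=1 → run E
t=12: queue=[B,G,H,D,A,E] q_used=0 → run B
t=13: queue=[B,G,H,D,A,E] q_used=1 → run B
t=14: queue=[G,H,D,A,E,B] q_used=0 → run G
t=15: queue=[G,H,D,A,E,B] q_used=1 → run G
t=16: queue=[H,D,A,E,B,G] q_used=0 → run H
t=17: queue=[H,D,A,E,B,G] q_used=1 → run H
t=18: queue=[D,A,E,B,G,H] q_used=0 → run D
t=19: queue=[A,E,B,G,H] q_used=0 → run A
t=20: queue=[A,E,B,G,H] q_used=1 → run A
t=21: queue=[E,B,G,H,A] q_used=0 → run E
t=22: queue=[B,G,H,A] q_used=0 → run B
t=23: queue=[G,H,A] q_used=0 → run G
t=24: queue=[G,H,A] q_used=1 → run G
t=25: queue=[H,A,G] q_used=0 → run H
t=26: queue=[H,A,G] q_used=1 → run H
t=27: queue=[A,G,H] q_used=0 → run A
t=28: queue=[A,G,H] q_used=1 → run A
t=29: queue=[G,H] q_used=0 → run G
t=30: queue=[H] q_used=0 → run H
t=31: queue=[H] q_used=1 → run H
t=32: (idle)
t=33: (idle)
t=34: (idle)
t=35: (idle)
t=36: (idle)
t=37: (idle)
t=38: (idle)

completion order = C, D, E, B, A, G, H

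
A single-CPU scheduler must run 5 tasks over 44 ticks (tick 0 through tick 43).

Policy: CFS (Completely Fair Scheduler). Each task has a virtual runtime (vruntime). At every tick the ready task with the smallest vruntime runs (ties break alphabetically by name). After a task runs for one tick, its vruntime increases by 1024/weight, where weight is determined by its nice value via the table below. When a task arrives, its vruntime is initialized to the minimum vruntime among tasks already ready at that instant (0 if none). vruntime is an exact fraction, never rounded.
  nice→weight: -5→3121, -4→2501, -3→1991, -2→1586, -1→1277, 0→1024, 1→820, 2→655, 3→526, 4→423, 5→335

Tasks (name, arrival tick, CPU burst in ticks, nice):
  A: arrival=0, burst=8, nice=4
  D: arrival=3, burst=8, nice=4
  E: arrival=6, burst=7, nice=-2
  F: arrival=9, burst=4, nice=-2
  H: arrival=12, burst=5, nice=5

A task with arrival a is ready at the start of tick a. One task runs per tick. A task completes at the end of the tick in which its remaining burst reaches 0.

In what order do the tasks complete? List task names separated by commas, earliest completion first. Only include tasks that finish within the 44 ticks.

t=0: vr[A=0] → run A
t=1: vr[A=1024/423] → run A
t=2: vr[A=2048/423] → run A
t=3: vr[A=1024/141 D=1024/141] → run A
t=4: vr[A=4096/423 D=1024/141] → run D
t=5: vr[A=4096/423 D=4096/423] → run A
t=6: vr[A=5120/423 D=4096/423 E=4096/423] → run D
t=7: vr[A=5120/423 D=5120/423 E=4096/423] → run E
t=8: vr[A=5120/423 D=5120/423 E=3464704/335439] → run E
t=9: vr[A=5120/423 D=5120/423 E=3681280/335439 F=3681280/335439] → run E
t=10: vr[A=5120/423 D=5120/423 E=3897856/335439 F=3681280/335439] → run F
t=11: vr[A=5120/423 D=5120/423 E=3897856/335439 F=3897856/335439] → run E
t=12: vr[A=5120/423 D=5120/423 E=4114432/335439 F=3897856/335439 H=3897856/335439] → run F
t=13: vr[A=5120/423 D=5120/423 E=4114432/335439 F=4114432/335439 H=3897856/335439] → run H
t=14: vr[A=5120/423 D=5120/423 E=4114432/335439 F=4114432/335439 H=1649271296/112372065] → run A
t=15: vr[A=2048/141 D=5120/423 E=4114432/335439 F=4114432/335439 H=1649271296/112372065] → run D
t=16: vr[A=2048/141 D=2048/141 E=4114432/335439 F=4114432/335439 H=1649271296/112372065] → run E
t=17: vr[A=2048/141 D=2048/141 E=4331008/335439 F=4114432/335439 H=1649271296/112372065] → run F
t=18: vr[A=2048/141 D=2048/141 E=4331008/335439 F=4331008/335439 H=1649271296/112372065] → run E
t=19: vr[A=2048/141 D=2048/141 E=4547584/335439 F=4331008/335439 H=1649271296/112372065] → run F
t=20: vr[A=2048/141 D=2048/141 E=4547584/335439 H=1649271296/112372065] → run E
t=21: vr[A=2048/141 D=2048/141 H=1649271296/112372065] → run A
t=22: vr[A=7168/423 D=2048/141 H=1649271296/112372065] → run D
t=23: vr[A=7168/423 D=7168/423 H=1649271296/112372065] → run H
t=24: vr[A=7168/423 D=7168/423 H=1992760832/112372065] → run A
t=25: vr[D=7168/423 H=1992760832/112372065] → run D
t=26: vr[D=8192/423 H=1992760832/112372065] → run H
t=27: vr[D=8192/423 H=2336250368/112372065] → run D
t=28: vr[D=1024/47 H=2336250368/112372065] → run H
t=29: vr[D=1024/47 H=2679739904/112372065] → run D
t=30: vr[D=10240/423 H=2679739904/112372065] → run H
t=31: vr[D=10240/423] → run D
t=32: (idle)
t=33: (idle)
t=34: (idle)
t=35: (idle)
t=36: (idle)
t=37: (idle)
t=38: (idle)
t=39: (idle)
t=40: (idle)
t=41: (idle)
t=42: (idle)
t=43: (idle)

completion order = F, E, A, H, D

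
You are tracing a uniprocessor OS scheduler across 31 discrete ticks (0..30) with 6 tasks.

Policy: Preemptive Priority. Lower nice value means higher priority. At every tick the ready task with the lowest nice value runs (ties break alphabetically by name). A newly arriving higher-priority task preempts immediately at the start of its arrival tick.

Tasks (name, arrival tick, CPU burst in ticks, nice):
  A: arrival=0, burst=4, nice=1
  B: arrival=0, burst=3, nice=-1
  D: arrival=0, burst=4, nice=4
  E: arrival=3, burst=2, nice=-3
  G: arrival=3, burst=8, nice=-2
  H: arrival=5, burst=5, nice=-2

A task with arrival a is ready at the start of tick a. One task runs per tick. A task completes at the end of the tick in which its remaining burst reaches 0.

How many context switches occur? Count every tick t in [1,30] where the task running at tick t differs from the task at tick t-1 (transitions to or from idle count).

context switches = 6

t=0: ready={A,B,D} → run B
t=1: ready={A,B,D} → run B
t=2: ready={A,B,D} → run B
t=3: ready={A,D,E,G} → run E
t=4: ready={A,D,E,G} → run E
t=5: ready={A,D,G,H} → run G
t=6: ready={A,D,G,H} → run G
t=7: ready={A,D,G,H} → run G
t=8: ready={A,D,G,H} → run G
t=9: ready={A,D,G,H} → run G
t=10: ready={A,D,G,H} → run G
t=11: ready={A,D,G,H} → run G
t=12: ready={A,D,G,H} → run G
t=13: ready={A,D,H} → run H
t=14: ready={A,D,H} → run H
t=15: ready={A,D,H} → run H
t=16: ready={A,D,H} → run H
t=17: ready={A,D,H} → run H
t=18: ready={A,D} → run A
t=19: ready={A,D} → run A
t=20: ready={A,D} → run A
t=21: ready={A,D} → run A
t=22: ready={D} → run D
t=23: ready={D} → run D
t=24: ready={D} → run D
t=25: ready={D} → run D
t=26: (idle)
t=27: (idle)
t=28: (idle)
t=29: (idle)
t=30: (idle)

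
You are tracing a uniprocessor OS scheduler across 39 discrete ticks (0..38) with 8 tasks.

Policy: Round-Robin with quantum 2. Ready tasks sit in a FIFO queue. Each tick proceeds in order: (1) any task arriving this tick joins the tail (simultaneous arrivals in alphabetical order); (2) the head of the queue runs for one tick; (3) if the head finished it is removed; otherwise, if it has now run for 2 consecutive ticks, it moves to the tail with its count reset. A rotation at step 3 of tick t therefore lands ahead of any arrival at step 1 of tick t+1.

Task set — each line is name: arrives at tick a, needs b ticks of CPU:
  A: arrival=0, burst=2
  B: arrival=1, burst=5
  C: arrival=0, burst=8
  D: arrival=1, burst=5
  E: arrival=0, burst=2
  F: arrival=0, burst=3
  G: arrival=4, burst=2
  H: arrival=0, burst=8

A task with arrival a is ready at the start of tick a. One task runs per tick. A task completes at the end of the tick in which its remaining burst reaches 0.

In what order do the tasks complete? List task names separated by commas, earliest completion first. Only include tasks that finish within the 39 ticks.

completion order = A, E, G, F, B, D, C, H

t=0: queue=[A,C,E,F,H] q_used=0 → run A
t=1: queue=[A,C,E,F,H,B,D] q_used=1 → run A
t=2: queue=[C,E,F,H,B,D] q_used=0 → run C
t=3: queue=[C,E,F,H,B,D] q_used=1 → run C
t=4: queue=[E,F,H,B,D,C,G] q_used=0 → run E
t=5: queue=[E,F,H,B,D,C,G] q_used=1 → run E
t=6: queue=[F,H,B,D,C,G] q_used=0 → run F
t=7: queue=[F,H,B,D,C,G] q_used=1 → run F
t=8: queue=[H,B,D,C,G,F] q_used=0 → run H
t=9: queue=[H,B,D,C,G,F] q_used=1 → run H
t=10: queue=[B,D,C,G,F,H] q_used=0 → run B
t=11: queue=[B,D,C,G,F,H] q_used=1 → run B
t=12: queue=[D,C,G,F,H,B] q_used=0 → run D
t=13: queue=[D,C,G,F,H,B] q_used=1 → run D
t=14: queue=[C,G,F,H,B,D] q_used=0 → run C
t=15: queue=[C,G,F,H,B,D] q_used=1 → run C
t=16: queue=[G,F,H,B,D,C] q_used=0 → run G
t=17: queue=[G,F,H,B,D,C] q_used=1 → run G
t=18: queue=[F,H,B,D,C] q_used=0 → run F
t=19: queue=[H,B,D,C] q_used=0 → run H
t=20: queue=[H,B,D,C] q_used=1 → run H
t=21: queue=[B,D,C,H] q_used=0 → run B
t=22: queue=[B,D,C,H] q_used=1 → run B
t=23: queue=[D,C,H,B] q_used=0 → run D
t=24: queue=[D,C,H,B] q_used=1 → run D
t=25: queue=[C,H,B,D] q_used=0 → run C
t=26: queue=[C,H,B,D] q_used=1 → run C
t=27: queue=[H,B,D,C] q_used=0 → run H
t=28: queue=[H,B,D,C] q_used=1 → run H
t=29: queue=[B,D,C,H] q_used=0 → run B
t=30: queue=[D,C,H] q_used=0 → run D
t=31: queue=[C,H] q_used=0 → run C
t=32: queue=[C,H] q_used=1 → run C
t=33: queue=[H] q_used=0 → run H
t=34: queue=[H] q_used=1 → run H
t=35: (idle)
t=36: (idle)
t=37: (idle)
t=38: (idle)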